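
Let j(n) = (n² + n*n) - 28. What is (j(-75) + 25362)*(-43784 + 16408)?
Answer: -1001523584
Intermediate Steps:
j(n) = -28 + 2*n² (j(n) = (n² + n²) - 28 = 2*n² - 28 = -28 + 2*n²)
(j(-75) + 25362)*(-43784 + 16408) = ((-28 + 2*(-75)²) + 25362)*(-43784 + 16408) = ((-28 + 2*5625) + 25362)*(-27376) = ((-28 + 11250) + 25362)*(-27376) = (11222 + 25362)*(-27376) = 36584*(-27376) = -1001523584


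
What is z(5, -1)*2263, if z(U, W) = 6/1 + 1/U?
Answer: 70153/5 ≈ 14031.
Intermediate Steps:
z(U, W) = 6 + 1/U (z(U, W) = 6*1 + 1/U = 6 + 1/U)
z(5, -1)*2263 = (6 + 1/5)*2263 = (31/5)*2263 = 70153/5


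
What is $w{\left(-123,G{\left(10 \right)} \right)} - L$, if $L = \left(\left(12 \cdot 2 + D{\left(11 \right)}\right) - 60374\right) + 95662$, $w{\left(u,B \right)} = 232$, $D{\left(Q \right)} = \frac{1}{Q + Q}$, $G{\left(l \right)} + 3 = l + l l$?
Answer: $- \frac{771761}{22} \approx -35080.0$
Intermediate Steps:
$G{\left(l \right)} = -3 + l + l^{2}$ ($G{\left(l \right)} = -3 + \left(l + l l\right) = -3 + \left(l + l^{2}\right) = -3 + l + l^{2}$)
$D{\left(Q \right)} = \frac{1}{2 Q}$
$L = \frac{776865}{22}$ ($L = \left(\left(12 \cdot 2 + \frac{1}{2 \cdot 11}\right) - 60374\right) + 95662 = \left(\left(24 + \frac{1}{2} \cdot \frac{1}{11}\right) - 60374\right) + 95662 = \left(\left(24 + \frac{1}{22}\right) - 60374\right) + 95662 = \left(\frac{529}{22} - 60374\right) + 95662 = - \frac{1327699}{22} + 95662 = \frac{776865}{22} \approx 35312.0$)
$w{\left(-123,G{\left(10 \right)} \right)} - L = 232 - \frac{776865}{22} = - \frac{771761}{22}$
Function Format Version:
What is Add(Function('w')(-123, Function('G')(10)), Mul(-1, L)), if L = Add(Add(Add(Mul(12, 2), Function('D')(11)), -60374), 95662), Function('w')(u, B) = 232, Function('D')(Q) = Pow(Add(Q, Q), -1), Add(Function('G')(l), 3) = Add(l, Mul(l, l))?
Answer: Rational(-771761, 22) ≈ -35080.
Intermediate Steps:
Function('G')(l) = Add(-3, l, Pow(l, 2)) (Function('G')(l) = Add(-3, Add(l, Mul(l, l))) = Add(-3, Add(l, Pow(l, 2))) = Add(-3, l, Pow(l, 2)))
Function('D')(Q) = Mul(Rational(1, 2), Pow(Q, -1)) (Function('D')(Q) = Pow(Mul(2, Q), -1) = Mul(Rational(1, 2), Pow(Q, -1)))
L = Rational(776865, 22) (L = Add(Add(Add(Mul(12, 2), Mul(Rational(1, 2), Pow(11, -1))), -60374), 95662) = Add(Add(Add(24, Mul(Rational(1, 2), Rational(1, 11))), -60374), 95662) = Add(Add(Add(24, Rational(1, 22)), -60374), 95662) = Add(Add(Rational(529, 22), -60374), 95662) = Add(Rational(-1327699, 22), 95662) = Rational(776865, 22) ≈ 35312.)
Add(Function('w')(-123, Function('G')(10)), Mul(-1, L)) = Add(232, Mul(-1, Rational(776865, 22))) = Add(232, Rational(-776865, 22)) = Rational(-771761, 22)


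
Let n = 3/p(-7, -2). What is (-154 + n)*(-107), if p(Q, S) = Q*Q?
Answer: 807101/49 ≈ 16471.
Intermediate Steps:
p(Q, S) = Q**2
n = 3/49 (n = 3/((-7)**2) = 3/49 ≈ 0.061224)
(-154 + n)*(-107) = (-154 + 3/49)*(-107) = -7543/49*(-107) = 807101/49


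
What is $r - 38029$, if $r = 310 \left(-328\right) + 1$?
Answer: $-139708$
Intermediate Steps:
$r = -101679$ ($r = -101680 + 1 = -101679$)
$r - 38029 = -101679 - 38029 = -139708$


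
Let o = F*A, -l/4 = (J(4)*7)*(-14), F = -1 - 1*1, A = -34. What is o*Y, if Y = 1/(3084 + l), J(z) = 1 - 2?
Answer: 17/673 ≈ 0.025260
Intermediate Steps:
J(z) = -1
F = -2 (F = -1 - 1 = -2)
l = -392 (l = -4*(-1*7)*(-14) = -(-28)*(-14) = -4*98 = -392)
o = 68 (o = -2*(-34) = 68)
Y = 1/2692 (Y = 1/(3084 - 392) = 1/2692 ≈ 0.00037147)
o*Y = 68*(1/2692) = 17/673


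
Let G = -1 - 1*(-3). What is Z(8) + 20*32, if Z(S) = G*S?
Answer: 656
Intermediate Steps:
G = 2 (G = -1 + 3 = 2)
Z(S) = 2*S
Z(8) + 20*32 = 2*8 + 20*32 = 16 + 640 = 656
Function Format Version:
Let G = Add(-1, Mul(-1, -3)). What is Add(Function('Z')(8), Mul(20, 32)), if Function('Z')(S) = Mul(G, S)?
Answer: 656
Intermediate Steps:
G = 2 (G = Add(-1, 3) = 2)
Function('Z')(S) = Mul(2, S)
Add(Function('Z')(8), Mul(20, 32)) = Add(Mul(2, 8), Mul(20, 32)) = Add(16, 640) = 656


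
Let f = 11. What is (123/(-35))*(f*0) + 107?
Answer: 107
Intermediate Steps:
(123/(-35))*(f*0) + 107 = (123/(-35))*(11*0) + 107 = (123*(-1/35))*0 + 107 = -123/35*0 + 107 = 0 + 107 = 107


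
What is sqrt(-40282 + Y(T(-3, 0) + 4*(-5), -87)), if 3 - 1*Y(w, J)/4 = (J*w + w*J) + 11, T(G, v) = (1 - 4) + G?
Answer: 3*I*sqrt(6490) ≈ 241.68*I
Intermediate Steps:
T(G, v) = -3 + G
Y(w, J) = -32 - 8*J*w (Y(w, J) = 12 - 4*((J*w + w*J) + 11) = 12 - 4*((J*w + J*w) + 11) = 12 - 4*(2*J*w + 11) = 12 - 4*(11 + 2*J*w) = 12 + (-44 - 8*J*w) = -32 - 8*J*w)
sqrt(-40282 + Y(T(-3, 0) + 4*(-5), -87)) = sqrt(-40282 + (-32 - 8*(-87)*((-3 - 3) + 4*(-5)))) = sqrt(-40282 + (-32 - 8*(-87)*(-6 - 20))) = sqrt(-40282 + (-32 - 8*(-87)*(-26))) = sqrt(-40282 + (-32 - 18096)) = sqrt(-40282 - 18128) = sqrt(-58410) = 3*I*sqrt(6490)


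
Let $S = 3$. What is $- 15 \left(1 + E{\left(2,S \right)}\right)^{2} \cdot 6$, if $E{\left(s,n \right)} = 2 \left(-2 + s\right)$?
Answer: $-90$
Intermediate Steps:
$E{\left(s,n \right)} = -4 + 2 s$
$- 15 \left(1 + E{\left(2,S \right)}\right)^{2} \cdot 6 = - 15 \left(1 + \left(-4 + 2 \cdot 2\right)\right)^{2} \cdot 6 = - 15 \left(1 + \left(-4 + 4\right)\right)^{2} \cdot 6 = - 15 \left(1 + 0\right)^{2} \cdot 6 = - 15 \cdot 1^{2} \cdot 6 = \left(-15\right) 1 \cdot 6 = \left(-15\right) 6 = -90$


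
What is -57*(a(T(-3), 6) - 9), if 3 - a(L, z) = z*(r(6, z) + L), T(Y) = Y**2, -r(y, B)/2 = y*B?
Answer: -21204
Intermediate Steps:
r(y, B) = -2*B*y (r(y, B) = -2*y*B = -2*B*y)
a(L, z) = 3 - z*(L - 12*z) (a(L, z) = 3 - z*(-2*z*6 + L) = 3 - z*(-12*z + L) = 3 - z*(L - 12*z))
-57*(a(T(-3), 6) - 9) = -57*((3 + 12*6**2 - 1*(-3)**2*6) - 9) = -57*((3 + 12*36 - 1*9*6) - 9) = -57*((3 + 432 - 54) - 9) = -57*(381 - 9) = -57*372 = -21204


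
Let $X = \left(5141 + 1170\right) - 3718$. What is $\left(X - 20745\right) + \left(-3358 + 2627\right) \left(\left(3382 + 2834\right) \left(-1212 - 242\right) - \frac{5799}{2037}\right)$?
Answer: $\frac{4486023116151}{679} \approx 6.6068 \cdot 10^{9}$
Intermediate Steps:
$X = 2593$ ($X = 6311 - 3718 = 2593$)
$\left(X - 20745\right) + \left(-3358 + 2627\right) \left(\left(3382 + 2834\right) \left(-1212 - 242\right) - \frac{5799}{2037}\right) = \left(2593 - 20745\right) + \left(-3358 + 2627\right) \left(\left(3382 + 2834\right) \left(-1212 - 242\right) - \frac{5799}{2037}\right) = -18152 - 731 \left(6216 \left(-1454\right) - \frac{1933}{679}\right) = -18152 - 731 \left(-9038064 - \frac{1933}{679}\right) = -18152 - - \frac{4486035441359}{679} = -18152 + \frac{4486035441359}{679} = \frac{4486023116151}{679}$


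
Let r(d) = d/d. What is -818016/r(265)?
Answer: -818016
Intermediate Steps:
r(d) = 1
-818016/r(265) = -818016/1 = -818016*1 = -818016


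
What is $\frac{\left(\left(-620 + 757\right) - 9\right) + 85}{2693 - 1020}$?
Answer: $\frac{213}{1673} \approx 0.12732$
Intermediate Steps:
$\frac{\left(\left(-620 + 757\right) - 9\right) + 85}{2693 - 1020} = \frac{\left(137 - 9\right) + 85}{1673} = \left(128 + 85\right) \frac{1}{1673} = 213 \cdot \frac{1}{1673} = \frac{213}{1673}$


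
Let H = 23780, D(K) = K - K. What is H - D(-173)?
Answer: 23780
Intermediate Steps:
D(K) = 0
H - D(-173) = 23780 - 1*0 = 23780 + 0 = 23780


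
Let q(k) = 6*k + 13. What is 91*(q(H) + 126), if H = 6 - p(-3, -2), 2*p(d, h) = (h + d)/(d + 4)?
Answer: 17290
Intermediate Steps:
p(d, h) = (d + h)/(2*(4 + d)) (p(d, h) = ((h + d)/(d + 4))/2 = ((d + h)/(4 + d))/2 = (d + h)/(2*(4 + d)))
H = 17/2 (H = 6 - (-3 - 2)/(2*(4 - 3)) = 6 - (-5)/(2*1) = 6 - (-5)/2 = 6 - 1*(-5/2) = 6 + 5/2 = 17/2 ≈ 8.5000)
q(k) = 13 + 6*k
91*(q(H) + 126) = 91*((13 + 6*(17/2)) + 126) = 91*((13 + 51) + 126) = 91*(64 + 126) = 91*190 = 17290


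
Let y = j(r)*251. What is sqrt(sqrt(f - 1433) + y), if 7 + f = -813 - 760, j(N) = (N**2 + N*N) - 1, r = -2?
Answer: sqrt(1757 + I*sqrt(3013)) ≈ 41.922 + 0.6547*I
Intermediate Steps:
j(N) = -1 + 2*N**2 (j(N) = (N**2 + N**2) - 1 = 2*N**2 - 1 = -1 + 2*N**2)
f = -1580 (f = -7 + (-813 - 760) = -7 - 1573 = -1580)
y = 1757 (y = (-1 + 2*(-2)**2)*251 = (-1 + 2*4)*251 = (-1 + 8)*251 = 7*251 = 1757)
sqrt(sqrt(f - 1433) + y) = sqrt(sqrt(-1580 - 1433) + 1757) = sqrt(sqrt(-3013) + 1757) = sqrt(I*sqrt(3013) + 1757) = sqrt(1757 + I*sqrt(3013))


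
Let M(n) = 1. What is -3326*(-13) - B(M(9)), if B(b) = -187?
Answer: 43425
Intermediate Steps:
-3326*(-13) - B(M(9)) = -3326*(-13) - 1*(-187) = 43238 + 187 = 43425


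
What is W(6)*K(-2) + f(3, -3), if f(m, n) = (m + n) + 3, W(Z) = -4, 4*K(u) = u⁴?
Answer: -13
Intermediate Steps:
K(u) = u⁴/4
f(m, n) = 3 + m + n
W(6)*K(-2) + f(3, -3) = -(-2)⁴ + (3 + 3 - 3) = -16 + 3 = -13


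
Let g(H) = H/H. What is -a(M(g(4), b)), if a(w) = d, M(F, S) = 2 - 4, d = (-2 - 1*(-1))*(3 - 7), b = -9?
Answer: -4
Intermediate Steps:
g(H) = 1
d = 4 (d = (-2 + 1)*(-4) = -1*(-4) = 4)
M(F, S) = -2
a(w) = 4
-a(M(g(4), b)) = -1*4 = -4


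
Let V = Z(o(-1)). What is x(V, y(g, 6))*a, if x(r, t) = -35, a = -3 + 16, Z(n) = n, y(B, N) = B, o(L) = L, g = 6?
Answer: -455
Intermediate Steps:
V = -1
a = 13
x(V, y(g, 6))*a = -35*13 = -455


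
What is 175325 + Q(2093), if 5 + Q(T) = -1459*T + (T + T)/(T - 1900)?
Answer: -555520645/193 ≈ -2.8783e+6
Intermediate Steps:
Q(T) = -5 - 1459*T + 2*T/(-1900 + T) (Q(T) = -5 + (-1459*T + (T + T)/(T - 1900)) = -5 + (-1459*T + (2*T)/(-1900 + T)) = -5 + (-1459*T + 2*T/(-1900 + T)) = -5 - 1459*T + 2*T/(-1900 + T))
175325 + Q(2093) = 175325 + (9500 - 1459*2093² + 2772097*2093)/(-1900 + 2093) = 175325 + (9500 - 1459*4380649 + 5801999021)/193 = 175325 + (9500 - 6391366891 + 5801999021)/193 = 175325 + (1/193)*(-589358370) = 175325 - 589358370/193 = -555520645/193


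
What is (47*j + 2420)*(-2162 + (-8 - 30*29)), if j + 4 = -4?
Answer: -6213760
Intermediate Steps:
j = -8 (j = -4 - 4 = -8)
(47*j + 2420)*(-2162 + (-8 - 30*29)) = (47*(-8) + 2420)*(-2162 + (-8 - 30*29)) = (-376 + 2420)*(-2162 + (-8 - 870)) = 2044*(-2162 - 878) = 2044*(-3040) = -6213760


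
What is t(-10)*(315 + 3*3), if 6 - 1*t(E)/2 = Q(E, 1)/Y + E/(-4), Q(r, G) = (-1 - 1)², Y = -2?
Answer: 3564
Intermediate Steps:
Q(r, G) = 4 (Q(r, G) = (-2)² = 4)
t(E) = 16 + E/2 (t(E) = 12 - 2*(4/(-2) + E/(-4)) = 12 - 2*(4*(-½) + E*(-¼)) = 12 - 2*(-2 - E/4) = 12 + (4 + E/2) = 16 + E/2)
t(-10)*(315 + 3*3) = (16 + (½)*(-10))*(315 + 3*3) = (16 - 5)*(315 + 9) = 11*324 = 3564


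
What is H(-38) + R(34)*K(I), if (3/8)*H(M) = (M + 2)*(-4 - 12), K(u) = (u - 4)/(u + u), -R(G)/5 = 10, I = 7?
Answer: 10677/7 ≈ 1525.3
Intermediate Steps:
R(G) = -50 (R(G) = -5*10 = -50)
K(u) = (-4 + u)/(2*u) (K(u) = (-4 + u)/((2*u)) = (-4 + u)*(1/(2*u)) = (-4 + u)/(2*u))
H(M) = -256/3 - 128*M/3 (H(M) = 8*((M + 2)*(-4 - 12))/3 = 8*((2 + M)*(-16))/3 = 8*(-32 - 16*M)/3 = -256/3 - 128*M/3)
H(-38) + R(34)*K(I) = (-256/3 - 128/3*(-38)) - 25*(-4 + 7)/7 = (-256/3 + 4864/3) - 25*3/7 = 1536 - 50*3/14 = 1536 - 75/7 = 10677/7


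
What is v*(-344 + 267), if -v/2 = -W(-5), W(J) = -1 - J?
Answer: -616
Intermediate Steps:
v = 8 (v = -(-2)*(-1 - 1*(-5)) = -(-2)*(-1 + 5) = -(-2)*4 = -2*(-4) = 8)
v*(-344 + 267) = 8*(-344 + 267) = 8*(-77) = -616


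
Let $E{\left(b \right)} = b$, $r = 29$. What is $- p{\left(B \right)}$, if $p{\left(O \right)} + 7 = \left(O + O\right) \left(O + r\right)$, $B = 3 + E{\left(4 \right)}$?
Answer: $-497$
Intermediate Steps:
$B = 7$ ($B = 3 + 4 = 7$)
$p{\left(O \right)} = -7 + 2 O \left(29 + O\right)$ ($p{\left(O \right)} = -7 + \left(O + O\right) \left(O + 29\right) = -7 + 2 O \left(29 + O\right)$)
$- p{\left(B \right)} = - (-7 + 2 \cdot 7^{2} + 58 \cdot 7) = - (-7 + 2 \cdot 49 + 406) = - (-7 + 98 + 406) = \left(-1\right) 497 = -497$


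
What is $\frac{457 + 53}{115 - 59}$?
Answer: $\frac{255}{28} \approx 9.1071$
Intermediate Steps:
$\frac{457 + 53}{115 - 59} = \frac{510}{56} = 510 \cdot \frac{1}{56} = \frac{255}{28}$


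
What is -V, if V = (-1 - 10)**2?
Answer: -121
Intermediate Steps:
V = 121 (V = (-11)**2 = 121)
-V = -1*121 = -121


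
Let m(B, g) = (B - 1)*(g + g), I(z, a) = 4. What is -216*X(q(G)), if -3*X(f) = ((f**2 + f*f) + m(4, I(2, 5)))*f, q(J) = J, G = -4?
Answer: -16128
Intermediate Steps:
m(B, g) = 2*g*(-1 + B) (m(B, g) = (-1 + B)*(2*g) = 2*g*(-1 + B))
X(f) = -f*(24 + 2*f**2)/3 (X(f) = -((f**2 + f*f) + 2*4*(-1 + 4))*f/3 = -((f**2 + f**2) + 2*4*3)*f/3 = -(2*f**2 + 24)*f/3 = -(24 + 2*f**2)*f/3 = -f*(24 + 2*f**2)/3)
-216*X(q(G)) = -(-144)*(-4)*(12 + (-4)**2) = -(-144)*(-4)*(12 + 16) = -(-144)*(-4)*28 = -216*224/3 = -16128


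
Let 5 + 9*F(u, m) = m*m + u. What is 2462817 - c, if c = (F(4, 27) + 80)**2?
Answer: 197391473/81 ≈ 2.4369e+6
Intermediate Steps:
F(u, m) = -5/9 + u/9 + m**2/9 (F(u, m) = -5/9 + (m*m + u)/9 = -5/9 + (m**2 + u)/9 = -5/9 + (u + m**2)/9 = -5/9 + (u/9 + m**2/9) = -5/9 + u/9 + m**2/9)
c = 2096704/81 (c = ((-5/9 + (1/9)*4 + (1/9)*27**2) + 80)**2 = ((-5/9 + 4/9 + (1/9)*729) + 80)**2 = ((-5/9 + 4/9 + 81) + 80)**2 = (728/9 + 80)**2 = (1448/9)**2 = 2096704/81 ≈ 25885.)
2462817 - c = 2462817 - 1*2096704/81 = 2462817 - 2096704/81 = 197391473/81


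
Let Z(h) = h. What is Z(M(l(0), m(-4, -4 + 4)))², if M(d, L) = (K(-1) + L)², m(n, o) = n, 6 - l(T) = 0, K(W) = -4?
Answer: 4096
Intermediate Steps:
l(T) = 6 (l(T) = 6 - 1*0 = 6 + 0 = 6)
M(d, L) = (-4 + L)²
Z(M(l(0), m(-4, -4 + 4)))² = ((-4 - 4)²)² = ((-8)²)² = 64² = 4096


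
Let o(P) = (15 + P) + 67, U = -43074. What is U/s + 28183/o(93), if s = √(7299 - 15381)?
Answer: 28183/175 + 7179*I*√898/449 ≈ 161.05 + 479.13*I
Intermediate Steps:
s = 3*I*√898 (s = √(-8082) = 3*I*√898 ≈ 89.9*I)
o(P) = 82 + P
U/s + 28183/o(93) = -43074*(-I*√898/2694) + 28183/(82 + 93) = -(-7179)*I*√898/449 + 28183/175 = 7179*I*√898/449 + 28183*(1/175) = 7179*I*√898/449 + 28183/175 = 28183/175 + 7179*I*√898/449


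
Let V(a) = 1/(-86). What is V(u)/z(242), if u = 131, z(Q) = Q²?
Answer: -1/5036504 ≈ -1.9855e-7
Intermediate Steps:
V(a) = -1/86
V(u)/z(242) = -1/(86*(242²)) = -1/86/58564 = -1/86*1/58564 = -1/5036504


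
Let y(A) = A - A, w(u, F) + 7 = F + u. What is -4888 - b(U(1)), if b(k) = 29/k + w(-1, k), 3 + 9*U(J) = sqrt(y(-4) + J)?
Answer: -85487/18 ≈ -4749.3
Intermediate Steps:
w(u, F) = -7 + F + u (w(u, F) = -7 + (F + u) = -7 + F + u)
y(A) = 0
U(J) = -1/3 + sqrt(J)/9 (U(J) = -1/3 + sqrt(0 + J)/9 = -1/3 + sqrt(J)/9)
b(k) = -8 + k + 29/k (b(k) = 29/k + (-7 + k - 1) = 29/k + (-8 + k) = -8 + k + 29/k)
-4888 - b(U(1)) = -4888 - (-8 + (-1/3 + sqrt(1)/9) + 29/(-1/3 + sqrt(1)/9)) = -4888 - (-8 + (-1/3 + (1/9)*1) + 29/(-1/3 + (1/9)*1)) = -4888 - (-8 + (-1/3 + 1/9) + 29/(-1/3 + 1/9)) = -4888 - (-8 - 2/9 + 29/(-2/9)) = -4888 - (-8 - 2/9 + 29*(-9/2)) = -4888 - (-8 - 2/9 - 261/2) = -4888 - 1*(-2497/18) = -4888 + 2497/18 = -85487/18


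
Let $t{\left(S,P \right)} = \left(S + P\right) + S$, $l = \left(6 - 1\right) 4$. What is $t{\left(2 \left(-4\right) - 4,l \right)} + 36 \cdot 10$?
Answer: $356$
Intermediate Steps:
$l = 20$ ($l = 5 \cdot 4 = 20$)
$t{\left(S,P \right)} = P + 2 S$ ($t{\left(S,P \right)} = \left(P + S\right) + S = P + 2 S$)
$t{\left(2 \left(-4\right) - 4,l \right)} + 36 \cdot 10 = \left(20 + 2 \left(2 \left(-4\right) - 4\right)\right) + 36 \cdot 10 = \left(20 + 2 \left(-8 - 4\right)\right) + 360 = \left(20 + 2 \left(-12\right)\right) + 360 = \left(20 - 24\right) + 360 = -4 + 360 = 356$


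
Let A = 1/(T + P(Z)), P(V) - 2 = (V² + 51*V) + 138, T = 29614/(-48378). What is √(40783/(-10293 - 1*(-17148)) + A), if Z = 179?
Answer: 2*√69784946882445987723361515/6849740727465 ≈ 2.4391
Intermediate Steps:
T = -14807/24189 (T = 29614*(-1/48378) = -14807/24189 ≈ -0.61214)
P(V) = 140 + V² + 51*V (P(V) = 2 + ((V² + 51*V) + 138) = 2 + (138 + V² + 51*V) = 140 + V² + 51*V)
A = 24189/999232783 (A = 1/(-14807/24189 + (140 + 179² + 51*179)) = 1/(-14807/24189 + (140 + 32041 + 9129)) = 1/(-14807/24189 + 41310) = 1/(999232783/24189) = 24189/999232783 ≈ 2.4208e-5)
√(40783/(-10293 - 1*(-17148)) + A) = √(40783/(-10293 - 1*(-17148)) + 24189/999232783) = √(40783/(-10293 + 17148) + 24189/999232783) = √(40783/6855 + 24189/999232783) = √(40751876404684/6849740727465) = 2*√69784946882445987723361515/6849740727465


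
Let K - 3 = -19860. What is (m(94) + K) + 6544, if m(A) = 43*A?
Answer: -9271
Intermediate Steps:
K = -19857 (K = 3 - 19860 = -19857)
(m(94) + K) + 6544 = (43*94 - 19857) + 6544 = (4042 - 19857) + 6544 = -15815 + 6544 = -9271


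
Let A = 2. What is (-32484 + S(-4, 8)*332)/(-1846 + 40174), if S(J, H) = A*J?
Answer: -8785/9582 ≈ -0.91682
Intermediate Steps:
S(J, H) = 2*J
(-32484 + S(-4, 8)*332)/(-1846 + 40174) = (-32484 + (2*(-4))*332)/(-1846 + 40174) = (-32484 - 8*332)/38328 = (-32484 - 2656)*(1/38328) = -35140*1/38328 = -8785/9582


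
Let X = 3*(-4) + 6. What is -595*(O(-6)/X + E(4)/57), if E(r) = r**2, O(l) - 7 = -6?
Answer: -7735/114 ≈ -67.851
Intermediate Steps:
O(l) = 1 (O(l) = 7 - 6 = 1)
X = -6 (X = -12 + 6 = -6)
-595*(O(-6)/X + E(4)/57) = -595*(1/(-6) + 4**2/57) = -595*(1*(-1/6) + 16*(1/57)) = -595*(-1/6 + 16/57) = -595*13/114 = -7735/114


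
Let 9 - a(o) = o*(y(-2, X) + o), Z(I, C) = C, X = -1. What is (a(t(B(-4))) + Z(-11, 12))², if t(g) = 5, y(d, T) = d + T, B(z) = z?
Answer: 121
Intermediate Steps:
y(d, T) = T + d
a(o) = 9 - o*(-3 + o) (a(o) = 9 - o*((-1 - 2) + o) = 9 - o*(-3 + o))
(a(t(B(-4))) + Z(-11, 12))² = ((9 - 1*5² + 3*5) + 12)² = ((9 - 1*25 + 15) + 12)² = ((9 - 25 + 15) + 12)² = (-1 + 12)² = 11² = 121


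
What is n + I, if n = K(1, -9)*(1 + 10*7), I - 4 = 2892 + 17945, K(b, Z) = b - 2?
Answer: 20770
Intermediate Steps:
K(b, Z) = -2 + b
I = 20841 (I = 4 + (2892 + 17945) = 4 + 20837 = 20841)
n = -71 (n = (-2 + 1)*(1 + 10*7) = -(1 + 70) = -1*71 = -71)
n + I = -71 + 20841 = 20770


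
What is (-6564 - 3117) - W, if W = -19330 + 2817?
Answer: 6832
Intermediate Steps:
W = -16513
(-6564 - 3117) - W = (-6564 - 3117) - 1*(-16513) = -9681 + 16513 = 6832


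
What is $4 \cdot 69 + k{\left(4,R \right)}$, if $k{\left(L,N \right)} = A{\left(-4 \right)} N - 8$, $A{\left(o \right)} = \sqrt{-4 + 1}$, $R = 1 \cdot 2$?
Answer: $268 + 2 i \sqrt{3} \approx 268.0 + 3.4641 i$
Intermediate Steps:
$R = 2$
$A{\left(o \right)} = i \sqrt{3}$ ($A{\left(o \right)} = \sqrt{-3} = i \sqrt{3}$)
$k{\left(L,N \right)} = -8 + i N \sqrt{3}$ ($k{\left(L,N \right)} = i \sqrt{3} N - 8 = i N \sqrt{3} - 8 = -8 + i N \sqrt{3}$)
$4 \cdot 69 + k{\left(4,R \right)} = 4 \cdot 69 - \left(8 - i 2 \sqrt{3}\right) = 276 - \left(8 - 2 i \sqrt{3}\right) = 268 + 2 i \sqrt{3}$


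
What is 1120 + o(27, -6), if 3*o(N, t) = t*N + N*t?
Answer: 1012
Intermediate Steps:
o(N, t) = 2*N*t/3 (o(N, t) = (t*N + N*t)/3 = (N*t + N*t)/3 = (2*N*t)/3 = 2*N*t/3)
1120 + o(27, -6) = 1120 + (⅔)*27*(-6) = 1120 - 108 = 1012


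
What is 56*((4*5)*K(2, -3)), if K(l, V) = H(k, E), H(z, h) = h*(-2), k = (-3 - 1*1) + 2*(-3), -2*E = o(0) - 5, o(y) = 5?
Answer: 0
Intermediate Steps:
E = 0 (E = -(5 - 5)/2 = -1/2*0 = 0)
k = -10 (k = (-3 - 1) - 6 = -4 - 6 = -10)
H(z, h) = -2*h
K(l, V) = 0 (K(l, V) = -2*0 = 0)
56*((4*5)*K(2, -3)) = 56*((4*5)*0) = 56*(20*0) = 56*0 = 0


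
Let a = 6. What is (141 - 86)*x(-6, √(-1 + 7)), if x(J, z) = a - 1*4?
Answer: 110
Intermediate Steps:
x(J, z) = 2 (x(J, z) = 6 - 1*4 = 6 - 4 = 2)
(141 - 86)*x(-6, √(-1 + 7)) = (141 - 86)*2 = 55*2 = 110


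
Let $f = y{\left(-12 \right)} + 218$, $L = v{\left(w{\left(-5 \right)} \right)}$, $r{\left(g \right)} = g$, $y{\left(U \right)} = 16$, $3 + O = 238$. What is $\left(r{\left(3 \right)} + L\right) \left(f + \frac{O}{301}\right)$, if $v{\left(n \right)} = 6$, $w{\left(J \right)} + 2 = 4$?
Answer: $\frac{636021}{301} \approx 2113.0$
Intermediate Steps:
$O = 235$ ($O = -3 + 238 = 235$)
$w{\left(J \right)} = 2$ ($w{\left(J \right)} = -2 + 4 = 2$)
$L = 6$
$f = 234$ ($f = 16 + 218 = 234$)
$\left(r{\left(3 \right)} + L\right) \left(f + \frac{O}{301}\right) = \left(3 + 6\right) \left(234 + \frac{235}{301}\right) = 9 \left(234 + 235 \cdot \frac{1}{301}\right) = 9 \left(234 + \frac{235}{301}\right) = 9 \cdot \frac{70669}{301} = \frac{636021}{301}$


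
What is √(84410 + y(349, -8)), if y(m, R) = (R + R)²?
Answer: √84666 ≈ 290.97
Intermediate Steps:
y(m, R) = 4*R² (y(m, R) = (2*R)² = 4*R²)
√(84410 + y(349, -8)) = √(84410 + 4*(-8)²) = √(84410 + 4*64) = √(84410 + 256) = √84666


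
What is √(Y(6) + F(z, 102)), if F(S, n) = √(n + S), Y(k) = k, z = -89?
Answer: √(6 + √13) ≈ 3.0993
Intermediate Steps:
F(S, n) = √(S + n)
√(Y(6) + F(z, 102)) = √(6 + √(-89 + 102)) = √(6 + √13)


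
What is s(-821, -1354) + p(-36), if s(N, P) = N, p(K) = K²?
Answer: 475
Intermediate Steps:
s(-821, -1354) + p(-36) = -821 + (-36)² = -821 + 1296 = 475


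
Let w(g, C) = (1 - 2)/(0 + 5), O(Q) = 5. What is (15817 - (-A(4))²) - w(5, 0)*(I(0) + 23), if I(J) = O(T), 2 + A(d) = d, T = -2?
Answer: 79093/5 ≈ 15819.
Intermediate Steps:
A(d) = -2 + d
I(J) = 5
w(g, C) = -⅕ (w(g, C) = -1/5 = -1*⅕ = -⅕)
(15817 - (-A(4))²) - w(5, 0)*(I(0) + 23) = (15817 - (-(-2 + 4))²) - (-1)*(5 + 23)/5 = (15817 - (-1*2)²) - (-1)*28/5 = (15817 - 1*(-2)²) - 1*(-28/5) = (15817 - 1*4) + 28/5 = (15817 - 4) + 28/5 = 15813 + 28/5 = 79093/5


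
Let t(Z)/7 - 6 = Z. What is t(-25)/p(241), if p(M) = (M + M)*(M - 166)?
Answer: -133/36150 ≈ -0.0036791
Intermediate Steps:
p(M) = 2*M*(-166 + M) (p(M) = (2*M)*(-166 + M) = 2*M*(-166 + M))
t(Z) = 42 + 7*Z
t(-25)/p(241) = (42 + 7*(-25))/((2*241*(-166 + 241))) = (42 - 175)/((2*241*75)) = -133/36150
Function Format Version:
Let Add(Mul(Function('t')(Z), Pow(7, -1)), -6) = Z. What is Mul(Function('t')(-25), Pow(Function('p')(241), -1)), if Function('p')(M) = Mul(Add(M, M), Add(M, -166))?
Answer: Rational(-133, 36150) ≈ -0.0036791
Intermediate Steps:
Function('p')(M) = Mul(2, M, Add(-166, M)) (Function('p')(M) = Mul(Mul(2, M), Add(-166, M)) = Mul(2, M, Add(-166, M)))
Function('t')(Z) = Add(42, Mul(7, Z))
Mul(Function('t')(-25), Pow(Function('p')(241), -1)) = Mul(Add(42, Mul(7, -25)), Pow(Mul(2, 241, Add(-166, 241)), -1)) = Mul(Add(42, -175), Pow(Mul(2, 241, 75), -1)) = Mul(-133, Pow(36150, -1)) = Mul(-133, Rational(1, 36150)) = Rational(-133, 36150)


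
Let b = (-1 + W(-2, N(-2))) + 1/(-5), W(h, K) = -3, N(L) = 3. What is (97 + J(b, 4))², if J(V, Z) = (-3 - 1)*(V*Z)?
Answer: 674041/25 ≈ 26962.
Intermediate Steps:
b = -21/5 (b = (-1 - 3) + 1/(-5) = -4 - ⅕ = -21/5 ≈ -4.2000)
J(V, Z) = -4*V*Z
(97 + J(b, 4))² = (97 - 4*(-21/5)*4)² = (97 + 336/5)² = (821/5)² = 674041/25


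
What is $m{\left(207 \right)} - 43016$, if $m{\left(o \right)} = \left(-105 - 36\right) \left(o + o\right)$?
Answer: $-101390$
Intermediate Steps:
$m{\left(o \right)} = - 282 o$ ($m{\left(o \right)} = - 141 \cdot 2 o = - 282 o$)
$m{\left(207 \right)} - 43016 = \left(-282\right) 207 - 43016 = -58374 - 43016 = -101390$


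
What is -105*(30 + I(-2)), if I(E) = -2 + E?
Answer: -2730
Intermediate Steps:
-105*(30 + I(-2)) = -105*(30 + (-2 - 2)) = -105*(30 - 4) = -105*26 = -2730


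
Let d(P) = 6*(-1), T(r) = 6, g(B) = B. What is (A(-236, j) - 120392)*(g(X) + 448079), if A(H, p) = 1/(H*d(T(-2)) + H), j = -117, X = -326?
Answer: -63608936979927/1180 ≈ -5.3906e+10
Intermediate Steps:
d(P) = -6
A(H, p) = -1/(5*H) (A(H, p) = 1/(H*(-6) + H) = 1/(-6*H + H) = 1/(-5*H) = -1/(5*H))
(A(-236, j) - 120392)*(g(X) + 448079) = (-⅕/(-236) - 120392)*(-326 + 448079) = (-⅕*(-1/236) - 120392)*447753 = (1/1180 - 120392)*447753 = -142062559/1180*447753 = -63608936979927/1180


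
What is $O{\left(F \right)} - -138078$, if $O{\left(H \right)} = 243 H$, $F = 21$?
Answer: $143181$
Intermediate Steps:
$O{\left(F \right)} - -138078 = 243 \cdot 21 - -138078 = 5103 + 138078 = 143181$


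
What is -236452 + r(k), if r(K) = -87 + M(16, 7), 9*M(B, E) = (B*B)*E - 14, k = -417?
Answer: -2127073/9 ≈ -2.3634e+5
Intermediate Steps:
M(B, E) = -14/9 + E*B²/9 (M(B, E) = ((B*B)*E - 14)/9 = (B²*E - 14)/9 = (E*B² - 14)/9 = (-14 + E*B²)/9 = -14/9 + E*B²/9)
r(K) = 995/9 (r(K) = -87 + (-14/9 + (⅑)*7*16²) = -87 + (-14/9 + (⅑)*7*256) = -87 + (-14/9 + 1792/9) = -87 + 1778/9 = 995/9)
-236452 + r(k) = -236452 + 995/9 = -2127073/9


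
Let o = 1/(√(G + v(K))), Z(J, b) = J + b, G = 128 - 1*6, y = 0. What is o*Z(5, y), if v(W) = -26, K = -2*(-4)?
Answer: 5*√6/24 ≈ 0.51031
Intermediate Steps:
K = 8
G = 122 (G = 128 - 6 = 122)
o = √6/24 (o = 1/(√(122 - 26)) = 1/(√96) = 1/(4*√6) = √6/24 ≈ 0.10206)
o*Z(5, y) = (√6/24)*(5 + 0) = (√6/24)*5 = 5*√6/24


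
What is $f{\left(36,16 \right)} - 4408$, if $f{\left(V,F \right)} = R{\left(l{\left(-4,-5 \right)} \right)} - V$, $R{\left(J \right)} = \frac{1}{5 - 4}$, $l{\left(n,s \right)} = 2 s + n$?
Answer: $-4443$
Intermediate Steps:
$l{\left(n,s \right)} = n + 2 s$
$R{\left(J \right)} = 1$ ($R{\left(J \right)} = 1^{-1} = 1$)
$f{\left(V,F \right)} = 1 - V$
$f{\left(36,16 \right)} - 4408 = \left(1 - 36\right) - 4408 = -35 - 4408 = -4443$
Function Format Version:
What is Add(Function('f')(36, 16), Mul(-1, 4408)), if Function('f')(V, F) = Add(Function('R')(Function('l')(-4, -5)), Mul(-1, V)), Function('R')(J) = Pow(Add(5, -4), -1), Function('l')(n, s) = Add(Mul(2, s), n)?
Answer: -4443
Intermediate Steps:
Function('l')(n, s) = Add(n, Mul(2, s))
Function('R')(J) = 1 (Function('R')(J) = Pow(1, -1) = 1)
Function('f')(V, F) = Add(1, Mul(-1, V))
Add(Function('f')(36, 16), Mul(-1, 4408)) = Add(Add(1, Mul(-1, 36)), Mul(-1, 4408)) = Add(Add(1, -36), -4408) = Add(-35, -4408) = -4443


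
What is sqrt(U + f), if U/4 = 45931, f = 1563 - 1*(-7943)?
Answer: 3*sqrt(21470) ≈ 439.58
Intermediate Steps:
f = 9506 (f = 1563 + 7943 = 9506)
U = 183724 (U = 4*45931 = 183724)
sqrt(U + f) = sqrt(183724 + 9506) = sqrt(193230) = 3*sqrt(21470)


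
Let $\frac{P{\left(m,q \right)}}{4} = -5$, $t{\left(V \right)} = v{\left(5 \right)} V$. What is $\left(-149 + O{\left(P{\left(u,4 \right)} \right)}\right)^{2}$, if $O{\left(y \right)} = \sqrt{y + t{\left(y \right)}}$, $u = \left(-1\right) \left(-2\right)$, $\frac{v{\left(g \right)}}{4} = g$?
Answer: $21781 - 596 i \sqrt{105} \approx 21781.0 - 6107.2 i$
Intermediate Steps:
$v{\left(g \right)} = 4 g$
$u = 2$
$t{\left(V \right)} = 20 V$ ($t{\left(V \right)} = 4 \cdot 5 V = 20 V$)
$P{\left(m,q \right)} = -20$ ($P{\left(m,q \right)} = 4 \left(-5\right) = -20$)
$O{\left(y \right)} = \sqrt{21} \sqrt{y}$ ($O{\left(y \right)} = \sqrt{y + 20 y} = \sqrt{21 y} = \sqrt{21} \sqrt{y}$)
$\left(-149 + O{\left(P{\left(u,4 \right)} \right)}\right)^{2} = \left(-149 + \sqrt{21} \sqrt{-20}\right)^{2} = \left(-149 + \sqrt{21} \cdot 2 i \sqrt{5}\right)^{2} = \left(-149 + 2 i \sqrt{105}\right)^{2}$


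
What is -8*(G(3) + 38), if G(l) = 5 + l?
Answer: -368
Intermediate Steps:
-8*(G(3) + 38) = -8*((5 + 3) + 38) = -8*(8 + 38) = -8*46 = -368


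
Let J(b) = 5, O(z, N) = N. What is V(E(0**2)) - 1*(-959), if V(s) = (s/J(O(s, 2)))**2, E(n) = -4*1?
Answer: 23991/25 ≈ 959.64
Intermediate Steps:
E(n) = -4
V(s) = s**2/25 (V(s) = (s/5)**2 = s**2/25)
V(E(0**2)) - 1*(-959) = (1/25)*(-4)**2 - 1*(-959) = (1/25)*16 + 959 = 16/25 + 959 = 23991/25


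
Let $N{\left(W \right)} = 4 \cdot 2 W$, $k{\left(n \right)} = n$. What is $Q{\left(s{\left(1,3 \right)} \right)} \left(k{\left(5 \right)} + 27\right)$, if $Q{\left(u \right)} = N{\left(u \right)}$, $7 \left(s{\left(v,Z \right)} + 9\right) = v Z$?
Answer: $- \frac{15360}{7} \approx -2194.3$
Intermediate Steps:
$s{\left(v,Z \right)} = -9 + \frac{Z v}{7}$ ($s{\left(v,Z \right)} = -9 + \frac{v Z}{7} = -9 + \frac{Z v}{7}$)
$N{\left(W \right)} = 8 W$
$Q{\left(u \right)} = 8 u$
$Q{\left(s{\left(1,3 \right)} \right)} \left(k{\left(5 \right)} + 27\right) = 8 \left(-9 + \frac{1}{7} \cdot 3 \cdot 1\right) \left(5 + 27\right) = 8 \left(-9 + \frac{3}{7}\right) 32 = 8 \left(- \frac{60}{7}\right) 32 = \left(- \frac{480}{7}\right) 32 = - \frac{15360}{7}$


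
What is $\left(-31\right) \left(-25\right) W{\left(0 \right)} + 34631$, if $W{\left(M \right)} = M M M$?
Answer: $34631$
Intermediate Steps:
$W{\left(M \right)} = M^{3}$ ($W{\left(M \right)} = M^{2} M = M^{3}$)
$\left(-31\right) \left(-25\right) W{\left(0 \right)} + 34631 = \left(-31\right) \left(-25\right) 0^{3} + 34631 = 775 \cdot 0 + 34631 = 0 + 34631 = 34631$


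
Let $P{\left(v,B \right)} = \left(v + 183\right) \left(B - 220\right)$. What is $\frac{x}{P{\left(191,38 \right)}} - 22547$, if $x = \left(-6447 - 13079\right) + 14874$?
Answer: $- \frac{383681136}{17017} \approx -22547.0$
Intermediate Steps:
$P{\left(v,B \right)} = \left(-220 + B\right) \left(183 + v\right)$ ($P{\left(v,B \right)} = \left(183 + v\right) \left(-220 + B\right) = \left(-220 + B\right) \left(183 + v\right)$)
$x = -4652$ ($x = -19526 + 14874 = -4652$)
$\frac{x}{P{\left(191,38 \right)}} - 22547 = - \frac{4652}{-40260 - 42020 + 183 \cdot 38 + 38 \cdot 191} - 22547 = - \frac{4652}{-40260 - 42020 + 6954 + 7258} - 22547 = - \frac{4652}{-68068} - 22547 = \left(-4652\right) \left(- \frac{1}{68068}\right) - 22547 = \frac{1163}{17017} - 22547 = - \frac{383681136}{17017}$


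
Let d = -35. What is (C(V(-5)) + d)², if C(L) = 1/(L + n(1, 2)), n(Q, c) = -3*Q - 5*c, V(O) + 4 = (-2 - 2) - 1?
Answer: 594441/484 ≈ 1228.2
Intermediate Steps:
V(O) = -9 (V(O) = -4 + ((-2 - 2) - 1) = -4 + (-4 - 1) = -4 - 5 = -9)
n(Q, c) = -5*c - 3*Q
C(L) = 1/(-13 + L) (C(L) = 1/(L + (-5*2 - 3*1)) = 1/(L + (-10 - 3)) = 1/(L - 13) = 1/(-13 + L))
(C(V(-5)) + d)² = (1/(-13 - 9) - 35)² = (1/(-22) - 35)² = (-1/22 - 35)² = (-771/22)² = 594441/484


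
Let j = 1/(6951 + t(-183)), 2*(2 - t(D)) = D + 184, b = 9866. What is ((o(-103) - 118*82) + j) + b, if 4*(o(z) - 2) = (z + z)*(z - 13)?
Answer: 85738232/13905 ≈ 6166.0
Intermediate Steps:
t(D) = -90 - D/2 (t(D) = 2 - (D + 184)/2 = 2 - (184 + D)/2 = 2 + (-92 - D/2) = -90 - D/2)
o(z) = 2 + z*(-13 + z)/2 (o(z) = 2 + ((z + z)*(z - 13))/4 = 2 + ((2*z)*(-13 + z))/4 = 2 + (2*z*(-13 + z))/4 = 2 + z*(-13 + z)/2)
j = 2/13905 (j = 1/(6951 + (-90 - ½*(-183))) = 1/(6951 + (-90 + 183/2)) = 1/(6951 + 3/2) = 1/(13905/2) = 2/13905 ≈ 0.00014383)
((o(-103) - 118*82) + j) + b = (((2 + (½)*(-103)² - 13/2*(-103)) - 118*82) + 2/13905) + 9866 = (((2 + (½)*10609 + 1339/2) - 9676) + 2/13905) + 9866 = (((2 + 10609/2 + 1339/2) - 9676) + 2/13905) + 9866 = ((5976 - 9676) + 2/13905) + 9866 = (-3700 + 2/13905) + 9866 = -51448498/13905 + 9866 = 85738232/13905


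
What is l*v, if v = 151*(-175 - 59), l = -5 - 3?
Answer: 282672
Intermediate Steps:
l = -8
v = -35334 (v = 151*(-234) = -35334)
l*v = -8*(-35334) = 282672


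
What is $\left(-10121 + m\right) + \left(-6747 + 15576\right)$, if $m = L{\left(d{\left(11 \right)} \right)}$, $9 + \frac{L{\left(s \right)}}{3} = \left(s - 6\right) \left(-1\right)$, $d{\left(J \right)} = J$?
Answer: $-1334$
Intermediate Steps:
$L{\left(s \right)} = -9 - 3 s$ ($L{\left(s \right)} = -27 + 3 \left(s - 6\right) \left(-1\right) = -27 + 3 \left(-6 + s\right) \left(-1\right) = -27 + 3 \left(6 - s\right) = -27 - \left(-18 + 3 s\right) = -9 - 3 s$)
$m = -42$ ($m = -9 - 33 = -42$)
$\left(-10121 + m\right) + \left(-6747 + 15576\right) = \left(-10121 - 42\right) + \left(-6747 + 15576\right) = -10163 + 8829 = -1334$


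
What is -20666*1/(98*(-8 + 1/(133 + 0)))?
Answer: 196327/7441 ≈ 26.384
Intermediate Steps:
-20666*1/(98*(-8 + 1/(133 + 0))) = -20666*1/(98*(-8 + 1/133)) = -20666/(98*(-1063/133)) = -20666/(-14882/19) = -20666*(-19/14882) = 196327/7441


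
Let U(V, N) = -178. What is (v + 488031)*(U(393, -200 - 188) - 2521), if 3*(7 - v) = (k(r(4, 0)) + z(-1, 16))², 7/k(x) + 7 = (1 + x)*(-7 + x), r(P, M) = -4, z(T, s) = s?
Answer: -890276067455/676 ≈ -1.3170e+9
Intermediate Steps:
k(x) = 7/(-7 + (1 + x)*(-7 + x))
v = -54911/676 (v = 7 - (7/(-14 + (-4)² - 6*(-4)) + 16)²/3 = 7 - (7/(-14 + 16 + 24) + 16)²/3 = 7 - (7/26 + 16)²/3 = 7 - (423/26)²/3 = 7 - ⅓*178929/676 = 7 - 59643/676 = -54911/676 ≈ -81.229)
(v + 488031)*(U(393, -200 - 188) - 2521) = (-54911/676 + 488031)*(-178 - 2521) = (329854045/676)*(-2699) = -890276067455/676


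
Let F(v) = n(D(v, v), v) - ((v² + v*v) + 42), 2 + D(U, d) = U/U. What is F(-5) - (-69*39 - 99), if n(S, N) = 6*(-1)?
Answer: 2692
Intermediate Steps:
D(U, d) = -1 (D(U, d) = -2 + U/U = -2 + 1 = -1)
n(S, N) = -6
F(v) = -48 - 2*v² (F(v) = -6 - ((v² + v*v) + 42) = -6 - ((v² + v²) + 42) = -6 - (2*v² + 42) = -6 - (42 + 2*v²) = -6 + (-42 - 2*v²) = -48 - 2*v²)
F(-5) - (-69*39 - 99) = (-48 - 2*(-5)²) - (-69*39 - 99) = (-48 - 2*25) - (-2691 - 99) = (-48 - 50) - 1*(-2790) = -98 + 2790 = 2692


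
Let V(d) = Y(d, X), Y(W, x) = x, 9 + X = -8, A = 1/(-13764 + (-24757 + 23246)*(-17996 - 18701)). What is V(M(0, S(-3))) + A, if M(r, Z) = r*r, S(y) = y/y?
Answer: -942401850/55435403 ≈ -17.000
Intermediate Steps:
A = 1/55435403 (A = 1/(-13764 - 1511*(-36697)) = 1/(-13764 + 55449167) = 1/55435403 ≈ 1.8039e-8)
S(y) = 1
X = -17 (X = -9 - 8 = -17)
M(r, Z) = r²
V(d) = -17
V(M(0, S(-3))) + A = -17 + 1/55435403 = -942401850/55435403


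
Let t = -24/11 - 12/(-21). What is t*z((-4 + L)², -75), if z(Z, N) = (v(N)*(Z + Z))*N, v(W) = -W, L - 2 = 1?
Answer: 1395000/77 ≈ 18117.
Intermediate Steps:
L = 3 (L = 2 + 1 = 3)
z(Z, N) = -2*Z*N² (z(Z, N) = ((-N)*(Z + Z))*N = ((-N)*(2*Z))*N = (-2*N*Z)*N = -2*Z*N²)
t = -124/77 (t = -24*1/11 - 12*(-1/21) = -24/11 + 4/7 = -124/77 ≈ -1.6104)
t*z((-4 + L)², -75) = -(-248)*(-4 + 3)²*(-75)²/77 = -(-248)*(-1)²*5625/77 = -(-248)*5625/77 = -124/77*(-11250) = 1395000/77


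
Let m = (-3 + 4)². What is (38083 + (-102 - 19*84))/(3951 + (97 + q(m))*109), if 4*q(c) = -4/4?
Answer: 145540/57987 ≈ 2.5099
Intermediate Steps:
m = 1 (m = 1² = 1)
q(c) = -¼ (q(c) = (-4/4)/4 = (-4*¼)/4 = (¼)*(-1) = -¼)
(38083 + (-102 - 19*84))/(3951 + (97 + q(m))*109) = (38083 + (-102 - 19*84))/(3951 + (97 - ¼)*109) = (38083 + (-102 - 1596))/(3951 + (387/4)*109) = (38083 - 1698)/(3951 + 42183/4) = 36385/(57987/4) = 36385*(4/57987) = 145540/57987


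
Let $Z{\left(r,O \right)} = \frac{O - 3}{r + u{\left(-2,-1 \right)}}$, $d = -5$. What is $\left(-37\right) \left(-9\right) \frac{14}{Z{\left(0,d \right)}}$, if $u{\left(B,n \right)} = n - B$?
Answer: $- \frac{2331}{4} \approx -582.75$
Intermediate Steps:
$Z{\left(r,O \right)} = \frac{-3 + O}{1 + r}$ ($Z{\left(r,O \right)} = \frac{O - 3}{r - -1} = \frac{-3 + O}{r + \left(-1 + 2\right)} = \frac{-3 + O}{r + 1} = \frac{-3 + O}{1 + r}$)
$\left(-37\right) \left(-9\right) \frac{14}{Z{\left(0,d \right)}} = \left(-37\right) \left(-9\right) \frac{14}{\frac{1}{1 + 0} \left(-3 - 5\right)} = 333 \frac{14}{1^{-1} \left(-8\right)} = 333 \frac{14}{1 \left(-8\right)} = 333 \frac{14}{-8} = 333 \cdot 14 \left(- \frac{1}{8}\right) = 333 \left(- \frac{7}{4}\right) = - \frac{2331}{4}$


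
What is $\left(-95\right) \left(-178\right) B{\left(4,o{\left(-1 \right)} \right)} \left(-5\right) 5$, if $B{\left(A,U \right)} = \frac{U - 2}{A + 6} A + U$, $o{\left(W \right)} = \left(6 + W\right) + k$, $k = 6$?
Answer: $-6172150$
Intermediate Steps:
$o{\left(W \right)} = 12 + W$ ($o{\left(W \right)} = \left(6 + W\right) + 6 = 12 + W$)
$B{\left(A,U \right)} = U + \frac{A \left(-2 + U\right)}{6 + A}$ ($B{\left(A,U \right)} = \frac{-2 + U}{6 + A} A + U = \frac{A \left(-2 + U\right)}{6 + A} + U = U + \frac{A \left(-2 + U\right)}{6 + A}$)
$\left(-95\right) \left(-178\right) B{\left(4,o{\left(-1 \right)} \right)} \left(-5\right) 5 = \left(-95\right) \left(-178\right) \frac{2 \left(\left(-1\right) 4 + 3 \left(12 - 1\right) + 4 \left(12 - 1\right)\right)}{6 + 4} \left(-5\right) 5 = 16910 \frac{2 \left(-4 + 3 \cdot 11 + 4 \cdot 11\right)}{10} \left(-5\right) 5 = 16910 \cdot 2 \cdot \frac{1}{10} \left(-4 + 33 + 44\right) \left(-5\right) 5 = 16910 \cdot 2 \cdot \frac{1}{10} \cdot 73 \left(-5\right) 5 = 16910 \cdot \frac{73}{5} \left(-5\right) 5 = 16910 \left(\left(-73\right) 5\right) = 16910 \left(-365\right) = -6172150$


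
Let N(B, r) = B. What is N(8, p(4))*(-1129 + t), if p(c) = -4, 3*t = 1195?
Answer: -17536/3 ≈ -5845.3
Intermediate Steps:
t = 1195/3 (t = (⅓)*1195 = 1195/3 ≈ 398.33)
N(8, p(4))*(-1129 + t) = 8*(-1129 + 1195/3) = 8*(-2192/3) = -17536/3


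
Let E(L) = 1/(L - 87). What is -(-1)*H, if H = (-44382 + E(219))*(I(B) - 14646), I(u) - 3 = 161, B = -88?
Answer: 42420840943/66 ≈ 6.4274e+8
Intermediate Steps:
I(u) = 164 (I(u) = 3 + 161 = 164)
E(L) = 1/(-87 + L)
H = 42420840943/66 (H = (-44382 + 1/(-87 + 219))*(164 - 14646) = (-44382 + 1/132)*(-14482) = -5858423/132*(-14482) = 42420840943/66 ≈ 6.4274e+8)
-(-1)*H = -(-1)*42420840943/66 = -1*(-42420840943/66) = 42420840943/66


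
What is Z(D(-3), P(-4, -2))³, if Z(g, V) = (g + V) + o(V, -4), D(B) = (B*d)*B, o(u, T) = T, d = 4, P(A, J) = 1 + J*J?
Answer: 50653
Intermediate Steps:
P(A, J) = 1 + J²
D(B) = 4*B² (D(B) = (B*4)*B = (4*B)*B = 4*B²)
Z(g, V) = -4 + V + g (Z(g, V) = (g + V) - 4 = (V + g) - 4 = -4 + V + g)
Z(D(-3), P(-4, -2))³ = (-4 + (1 + (-2)²) + 4*(-3)²)³ = (-4 + (1 + 4) + 4*9)³ = (-4 + 5 + 36)³ = 37³ = 50653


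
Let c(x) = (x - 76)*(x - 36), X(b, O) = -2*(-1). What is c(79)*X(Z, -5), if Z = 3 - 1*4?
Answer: 258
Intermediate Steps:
Z = -1 (Z = 3 - 4 = -1)
X(b, O) = 2
c(x) = (-76 + x)*(-36 + x)
c(79)*X(Z, -5) = (2736 + 79**2 - 112*79)*2 = (2736 + 6241 - 8848)*2 = 129*2 = 258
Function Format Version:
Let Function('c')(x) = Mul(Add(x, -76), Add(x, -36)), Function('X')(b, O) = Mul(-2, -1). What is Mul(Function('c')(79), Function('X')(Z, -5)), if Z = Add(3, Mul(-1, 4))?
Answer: 258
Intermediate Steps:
Z = -1 (Z = Add(3, -4) = -1)
Function('X')(b, O) = 2
Function('c')(x) = Mul(Add(-76, x), Add(-36, x))
Mul(Function('c')(79), Function('X')(Z, -5)) = Mul(Add(2736, Pow(79, 2), Mul(-112, 79)), 2) = Mul(Add(2736, 6241, -8848), 2) = Mul(129, 2) = 258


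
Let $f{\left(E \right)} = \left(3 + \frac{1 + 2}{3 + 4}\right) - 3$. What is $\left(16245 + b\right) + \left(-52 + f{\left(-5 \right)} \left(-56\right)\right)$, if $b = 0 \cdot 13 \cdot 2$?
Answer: $16169$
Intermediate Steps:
$b = 0$ ($b = 0 \cdot 2 = 0$)
$f{\left(E \right)} = \frac{3}{7}$ ($f{\left(E \right)} = \left(3 + \frac{3}{7}\right) - 3 = \frac{24}{7} - 3 = \frac{3}{7}$)
$\left(16245 + b\right) + \left(-52 + f{\left(-5 \right)} \left(-56\right)\right) = \left(16245 + 0\right) + \left(-52 + \frac{3}{7} \left(-56\right)\right) = 16245 - 76 = 16169$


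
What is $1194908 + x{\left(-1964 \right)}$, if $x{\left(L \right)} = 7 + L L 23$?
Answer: $89912723$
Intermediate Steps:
$x{\left(L \right)} = 7 + 23 L^{2}$ ($x{\left(L \right)} = 7 + L^{2} \cdot 23 = 7 + 23 L^{2}$)
$1194908 + x{\left(-1964 \right)} = 1194908 + \left(7 + 23 \left(-1964\right)^{2}\right) = 1194908 + \left(7 + 23 \cdot 3857296\right) = 1194908 + \left(7 + 88717808\right) = 1194908 + 88717815 = 89912723$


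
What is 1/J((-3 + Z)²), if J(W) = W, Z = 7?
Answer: 1/16 ≈ 0.062500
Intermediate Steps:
1/J((-3 + Z)²) = 1/((-3 + 7)²) = 1/(4²) = 1/16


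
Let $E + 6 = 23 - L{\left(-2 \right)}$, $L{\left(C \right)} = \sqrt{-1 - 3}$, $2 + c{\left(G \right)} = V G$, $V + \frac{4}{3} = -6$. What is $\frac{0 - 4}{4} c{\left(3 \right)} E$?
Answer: $408 - 48 i \approx 408.0 - 48.0 i$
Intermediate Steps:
$V = - \frac{22}{3}$ ($V = - \frac{4}{3} - 6 = - \frac{22}{3} \approx -7.3333$)
$c{\left(G \right)} = -2 - \frac{22 G}{3}$
$L{\left(C \right)} = 2 i$ ($L{\left(C \right)} = \sqrt{-4} = 2 i$)
$E = 17 - 2 i$ ($E = -6 + \left(23 - 2 i\right) = 17 - 2 i \approx 17.0 - 2.0 i$)
$\frac{0 - 4}{4} c{\left(3 \right)} E = \frac{0 - 4}{4} \left(-2 - 22\right) \left(17 - 2 i\right) = \frac{1}{4} \left(-4\right) \left(-2 - 22\right) \left(17 - 2 i\right) = \left(-1\right) \left(-24\right) \left(17 - 2 i\right) = 24 \left(17 - 2 i\right) = 408 - 48 i$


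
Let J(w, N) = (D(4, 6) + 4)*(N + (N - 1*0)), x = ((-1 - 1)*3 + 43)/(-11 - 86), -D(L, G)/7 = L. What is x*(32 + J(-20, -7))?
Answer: -13616/97 ≈ -140.37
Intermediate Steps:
D(L, G) = -7*L
x = -37/97 (x = (-2*3 + 43)/(-97) = (-6 + 43)*(-1/97) = 37*(-1/97) = -37/97 ≈ -0.38144)
J(w, N) = -48*N (J(w, N) = (-7*4 + 4)*(N + (N - 1*0)) = (-28 + 4)*(N + (N + 0)) = -24*(N + N) = -48*N)
x*(32 + J(-20, -7)) = -37*(32 - 48*(-7))/97 = -37*(32 + 336)/97 = -37/97*368 = -13616/97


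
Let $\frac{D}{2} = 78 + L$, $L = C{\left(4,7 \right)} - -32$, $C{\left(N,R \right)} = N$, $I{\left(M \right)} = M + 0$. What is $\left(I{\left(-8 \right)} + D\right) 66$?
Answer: $14520$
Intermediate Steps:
$I{\left(M \right)} = M$
$L = 36$ ($L = 4 - -32 = 4 + 32 = 36$)
$D = 228$ ($D = 2 \left(78 + 36\right) = 2 \cdot 114 = 228$)
$\left(I{\left(-8 \right)} + D\right) 66 = \left(-8 + 228\right) 66 = 220 \cdot 66 = 14520$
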